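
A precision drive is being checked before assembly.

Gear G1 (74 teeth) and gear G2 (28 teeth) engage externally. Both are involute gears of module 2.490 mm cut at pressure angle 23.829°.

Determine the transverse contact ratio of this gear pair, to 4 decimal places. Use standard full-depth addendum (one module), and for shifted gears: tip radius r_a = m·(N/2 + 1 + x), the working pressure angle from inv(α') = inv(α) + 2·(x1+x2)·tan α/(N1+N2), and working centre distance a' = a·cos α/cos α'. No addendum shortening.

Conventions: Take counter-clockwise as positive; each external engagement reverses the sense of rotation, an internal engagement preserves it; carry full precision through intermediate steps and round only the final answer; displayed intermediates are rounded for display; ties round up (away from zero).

1.5593

single-mesh involute tooth geometry (74T engaging 28T at module 2.490)
base radii: r_b1 = 84.276406, r_b2 = 31.888370
tip radii: r_a1 = 94.620000, r_a2 = 37.350000
no profile shift: α' = α, a' = a
action lengths: √(r_a1²−r_b1²) = 43.016646, √(r_a2²−r_b2²) = 19.446192
base pitch p_b = π·m·cos α = 7.155733
CR = (43.016646 + 19.446192 − 126.990000·sin 23.82900°)/7.155733 = 1.559284
contact ratio ≈ 1.5593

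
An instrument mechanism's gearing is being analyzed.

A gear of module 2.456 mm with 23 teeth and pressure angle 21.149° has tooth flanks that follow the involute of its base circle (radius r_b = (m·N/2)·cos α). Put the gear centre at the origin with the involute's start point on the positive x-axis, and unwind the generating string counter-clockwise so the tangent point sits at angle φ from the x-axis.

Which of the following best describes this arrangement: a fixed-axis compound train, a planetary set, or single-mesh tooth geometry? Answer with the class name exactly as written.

single-mesh tooth geometry

recognized (one wheel, involute flank): single-mesh tooth geometry, m = 2.456, N = 23
classification: single-mesh tooth geometry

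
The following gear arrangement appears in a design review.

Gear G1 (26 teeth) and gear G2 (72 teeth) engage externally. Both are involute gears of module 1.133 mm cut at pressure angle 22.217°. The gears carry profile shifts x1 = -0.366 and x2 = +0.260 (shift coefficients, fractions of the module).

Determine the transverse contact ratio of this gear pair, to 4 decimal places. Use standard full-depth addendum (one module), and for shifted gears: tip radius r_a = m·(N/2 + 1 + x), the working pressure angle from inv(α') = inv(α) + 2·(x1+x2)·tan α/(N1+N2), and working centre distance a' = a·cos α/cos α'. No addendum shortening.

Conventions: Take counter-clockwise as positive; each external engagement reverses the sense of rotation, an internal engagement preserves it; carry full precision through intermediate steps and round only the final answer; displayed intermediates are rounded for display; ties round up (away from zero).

1.6589

topology: single-mesh involute geometry — m = 1.133, 26T/72T pair
base radii: r_b1 = 13.635496, r_b2 = 37.759835
tip radii: r_a1 = 15.447322, r_a2 = 42.215580
inv(α') = inv(22.217°) + 2·(-0.366+0.260)·tan α/(26+72) = 0.01979524  ⇒  α' = 21.90883°
a' = a·cos α / cos α' = 55.5170·cos 22.217°/cos 21.90883° = 55.396108
action lengths: √(r_a1²−r_b1²) = 7.258995, √(r_a2²−r_b2²) = 18.877236
base pitch p_b = π·m·cos α = 3.295167
CR = (7.258995 + 18.877236 − 55.396108·sin 21.90883°)/3.295167 = 1.658865
contact ratio ≈ 1.6589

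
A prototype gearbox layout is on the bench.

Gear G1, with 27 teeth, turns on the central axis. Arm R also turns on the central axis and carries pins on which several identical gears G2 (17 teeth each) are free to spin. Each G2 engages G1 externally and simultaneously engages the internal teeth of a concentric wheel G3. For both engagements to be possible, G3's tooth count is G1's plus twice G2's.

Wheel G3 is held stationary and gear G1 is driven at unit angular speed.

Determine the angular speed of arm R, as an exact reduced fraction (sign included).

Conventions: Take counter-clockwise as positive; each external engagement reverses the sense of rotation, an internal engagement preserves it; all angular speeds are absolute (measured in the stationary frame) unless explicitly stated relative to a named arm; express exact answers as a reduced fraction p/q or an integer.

27/88

recognized (axles ride arm R): planetary set, 27/17/61 teeth
ring teeth: 27 + 2·17 = 61
27(ω_sun−ω_arm) = −61(ω_ring−ω_arm),  ω_ring = 0, ω_sun = 1
27(1−ω_arm) = −61(0−ω_arm)  ⇒  88·ω_arm = 27  ⇒  ω_arm = 27/88
exact speed ratio = 27/88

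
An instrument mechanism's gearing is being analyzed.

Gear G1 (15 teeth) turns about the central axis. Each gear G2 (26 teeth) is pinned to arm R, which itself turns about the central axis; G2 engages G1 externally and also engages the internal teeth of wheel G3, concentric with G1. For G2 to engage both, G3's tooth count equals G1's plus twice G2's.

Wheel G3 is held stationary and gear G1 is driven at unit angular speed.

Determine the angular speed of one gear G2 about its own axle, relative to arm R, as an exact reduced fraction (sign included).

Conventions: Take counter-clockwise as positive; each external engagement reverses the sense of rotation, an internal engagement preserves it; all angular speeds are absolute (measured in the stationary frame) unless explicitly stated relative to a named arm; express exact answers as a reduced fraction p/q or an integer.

-1005/2132

topology: planetary set — G1 15T / G2 26T / G3 67T, arm = carrier (Willis)
ring teeth: 15 + 2·26 = 67
15(ω_sun−ω_arm) = −67(ω_ring−ω_arm),  ω_ring = 0, ω_sun = 1
15(1−ω_arm) = −67(0−ω_arm)  ⇒  82·ω_arm = 15  ⇒  ω_arm = 15/82
sun–planet mesh: 15·(1−15/82) = −26·(ω_p−ω_arm)  ⇒  ω_p−ω_arm = -1005/2132
exact speed ratio = -1005/2132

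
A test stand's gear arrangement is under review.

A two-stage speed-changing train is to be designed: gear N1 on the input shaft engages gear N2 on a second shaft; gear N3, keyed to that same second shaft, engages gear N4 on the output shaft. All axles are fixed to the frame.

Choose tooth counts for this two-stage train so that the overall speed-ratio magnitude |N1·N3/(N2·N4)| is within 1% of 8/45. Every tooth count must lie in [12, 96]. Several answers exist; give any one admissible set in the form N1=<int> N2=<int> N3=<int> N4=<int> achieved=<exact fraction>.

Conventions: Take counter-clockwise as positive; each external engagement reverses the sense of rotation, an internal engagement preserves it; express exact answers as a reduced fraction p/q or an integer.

N1=12 N2=15 N3=12 N4=54 achieved=8/45

topology: fixed-axis compound train — 2 stages, target 8/45
target = 8/45 in lowest terms: an exact hit needs N1·N3 = k·8 and N2·N4 = k·45 for one integer k, every count in [12, 96]; additionally prefer no 1:1 stage (N1 ≠ N2, N3 ≠ N4)
k = 1…17: no 1:1-free in-range split of k·8 and k·45 into factor pairs; take k = 18
k = 18: N1·N3 = 144 = 12·12, N2·N4 = 810 = 15·54
achieved = 12·12/(15·54) = 8/45; |achieved − target| = 0 ≤ 2/1125 ✓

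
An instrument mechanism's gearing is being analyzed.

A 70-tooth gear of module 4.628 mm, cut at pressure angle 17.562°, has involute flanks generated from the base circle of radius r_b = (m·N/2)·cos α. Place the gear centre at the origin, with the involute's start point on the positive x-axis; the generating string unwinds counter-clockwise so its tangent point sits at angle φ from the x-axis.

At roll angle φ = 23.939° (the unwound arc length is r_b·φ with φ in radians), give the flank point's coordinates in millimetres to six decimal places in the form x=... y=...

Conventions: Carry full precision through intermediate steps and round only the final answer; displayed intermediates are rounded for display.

x=167.327043 y=3.689444

class = single-mesh tooth geometry [base-circle involute, m = 4.628, 70T]
pitch radius r_p = m·N/2 = 4.628·70/2 = 161.980000
base radius r_b = r_p·cos α = 161.980000·cos 17.562° = 154.430274
roll angle φ = 23.939° = 0.41781437 rad
x = r_b·(cos φ + φ·sin φ) = 167.327043
y = r_b·(sin φ − φ·cos φ) = 3.689444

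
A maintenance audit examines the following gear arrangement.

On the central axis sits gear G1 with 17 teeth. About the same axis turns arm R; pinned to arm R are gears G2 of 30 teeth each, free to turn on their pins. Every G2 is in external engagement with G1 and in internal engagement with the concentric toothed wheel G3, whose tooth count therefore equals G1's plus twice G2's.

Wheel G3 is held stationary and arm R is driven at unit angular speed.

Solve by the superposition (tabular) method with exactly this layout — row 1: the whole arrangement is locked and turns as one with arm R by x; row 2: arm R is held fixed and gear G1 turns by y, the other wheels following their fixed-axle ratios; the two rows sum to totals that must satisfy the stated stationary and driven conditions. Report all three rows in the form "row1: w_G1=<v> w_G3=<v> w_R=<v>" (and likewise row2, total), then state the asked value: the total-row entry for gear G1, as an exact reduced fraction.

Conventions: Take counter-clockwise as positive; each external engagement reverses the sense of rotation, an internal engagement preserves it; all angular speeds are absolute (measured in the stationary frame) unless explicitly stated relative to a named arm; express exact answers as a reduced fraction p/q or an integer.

planetary set (17T centre, 30T on arm, 77T internal) — Willis relation
row 1 — lock + rotate with arm: ω_sun = ω_ring = ω_arm = x
row 2 — arm fixed, fixed-axis ratios: sun y, ring −(17/77)·y, arm 0
boundary: total ω_ring = x − (17/77)·y = 0 and total ω_arm = x = 1  ⇒  y = 77/17, x = 1
row 2 ring = −(17/77)·77/17 = -1
totals (row 1 + row 2): sun 1 + 77/17 = 94/17, ring 1 + (-1) = 0, arm 1 + 0 = 1
asked cell (total, sun) = 94/17

row1: w_G1=1 w_G3=1 w_R=1
row2: w_G1=77/17 w_G3=-1 w_R=0
total: w_G1=94/17 w_G3=0 w_R=1
asked value: 94/17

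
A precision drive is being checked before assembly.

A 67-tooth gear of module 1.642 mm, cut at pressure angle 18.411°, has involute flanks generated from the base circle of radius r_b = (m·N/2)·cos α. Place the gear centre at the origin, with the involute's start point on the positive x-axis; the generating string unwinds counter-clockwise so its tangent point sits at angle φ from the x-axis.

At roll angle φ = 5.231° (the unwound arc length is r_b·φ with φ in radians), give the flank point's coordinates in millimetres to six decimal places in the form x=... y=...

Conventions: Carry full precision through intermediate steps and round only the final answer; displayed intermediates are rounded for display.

single-mesh involute tooth geometry (67T wheel at module 1.642)
pitch radius r_p = m·N/2 = 1.642·67/2 = 55.007000
base radius r_b = r_p·cos α = 55.007000·cos 18.411° = 52.191488
roll angle φ = 5.231° = 0.09129817 rad
x = r_b·(cos φ + φ·sin φ) = 52.408553
y = r_b·(sin φ − φ·cos φ) = 0.013228

x=52.408553 y=0.013228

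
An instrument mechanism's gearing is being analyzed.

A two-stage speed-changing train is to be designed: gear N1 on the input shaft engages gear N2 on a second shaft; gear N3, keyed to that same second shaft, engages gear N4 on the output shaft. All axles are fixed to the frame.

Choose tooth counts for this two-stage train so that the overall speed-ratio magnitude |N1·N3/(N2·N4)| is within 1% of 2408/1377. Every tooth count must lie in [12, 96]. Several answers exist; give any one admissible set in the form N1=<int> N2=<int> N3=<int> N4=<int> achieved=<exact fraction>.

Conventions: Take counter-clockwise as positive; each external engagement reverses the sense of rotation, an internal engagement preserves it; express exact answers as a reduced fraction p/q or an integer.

class = fixed-axis compound train [2-stage, 2408/1377 wanted]
target = 2408/1377 in lowest terms: an exact hit needs N1·N3 = k·2408 and N2·N4 = k·1377 for one integer k, every count in [12, 96]; additionally prefer no 1:1 stage (N1 ≠ N2, N3 ≠ N4)
k = 1: N1·N3 = 2408 = 28·86, N2·N4 = 1377 = 17·81
achieved = 28·86/(17·81) = 2408/1377; |achieved − target| = 0 ≤ 602/34425 ✓

N1=28 N2=17 N3=86 N4=81 achieved=2408/1377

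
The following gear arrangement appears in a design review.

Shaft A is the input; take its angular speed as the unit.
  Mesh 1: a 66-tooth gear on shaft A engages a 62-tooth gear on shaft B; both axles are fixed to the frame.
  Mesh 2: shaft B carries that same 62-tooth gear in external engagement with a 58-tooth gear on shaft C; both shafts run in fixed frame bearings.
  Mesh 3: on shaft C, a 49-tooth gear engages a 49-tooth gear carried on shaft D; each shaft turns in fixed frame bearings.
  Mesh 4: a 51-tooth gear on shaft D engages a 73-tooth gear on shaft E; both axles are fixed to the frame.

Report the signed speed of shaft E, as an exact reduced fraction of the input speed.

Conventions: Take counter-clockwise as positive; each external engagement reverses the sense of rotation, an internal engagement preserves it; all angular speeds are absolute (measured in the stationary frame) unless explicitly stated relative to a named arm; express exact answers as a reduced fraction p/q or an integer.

1683/2117

4-mesh fixed-axis compound train (all bearings frame-fixed)
mesh 1 [66T→62T]: |ω|/ω_in = 1×66/62 = 33/31, sense flips to −
mesh 2 [62T→58T]: |ω|/ω_in = (33/31)×62/58 = 33/29, sense flips to +
mesh 3 [49T→49T]: |ω|/ω_in = (33/29)×49/49 = 33/29, sense flips to −
mesh 4 [51T→73T]: |ω|/ω_in = (33/29)×51/73 = 1683/2117, sense flips to +
signed output speed (× input speed) = 1683/2117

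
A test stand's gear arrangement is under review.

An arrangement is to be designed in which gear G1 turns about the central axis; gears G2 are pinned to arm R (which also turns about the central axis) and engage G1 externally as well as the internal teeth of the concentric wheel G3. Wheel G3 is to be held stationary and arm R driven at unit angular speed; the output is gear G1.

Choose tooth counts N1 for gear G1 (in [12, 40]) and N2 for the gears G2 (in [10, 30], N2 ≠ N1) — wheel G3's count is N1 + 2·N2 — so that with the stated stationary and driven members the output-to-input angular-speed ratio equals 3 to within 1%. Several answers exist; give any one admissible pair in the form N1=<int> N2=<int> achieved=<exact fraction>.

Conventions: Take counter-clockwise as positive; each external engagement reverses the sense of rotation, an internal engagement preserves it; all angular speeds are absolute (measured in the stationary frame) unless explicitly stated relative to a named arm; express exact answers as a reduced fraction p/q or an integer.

topology: planetary set — design target 3, arm = carrier (Willis)
Willis with ω_ring = 0: ω_sun/ω_arm = (N1+N3)/N1; set equal to 3  ⇒  N3/N1 = 3 − 1 = 2
N3 = N1 + 2·N2  ⇒  N2/N1 = (N3/N1 − 1)/2 = (2 − 1)/2 = 1/2
smallest multiple with N1 ≥ 12 and N2 ≥ 10: k = 10  ⇒  N1 = 10·2 = 20, N2 = 10·1 = 10 (N1 ≤ 40, N2 ≤ 30, N2 ≠ N1 ✓), N3 = 20 + 2·10 = 40
check: (N1+N3)/N1 with N1 = 20, N3 = 40 gives 3; |achieved − target| = 0 ≤ 3/100 ✓

N1=20 N2=10 achieved=3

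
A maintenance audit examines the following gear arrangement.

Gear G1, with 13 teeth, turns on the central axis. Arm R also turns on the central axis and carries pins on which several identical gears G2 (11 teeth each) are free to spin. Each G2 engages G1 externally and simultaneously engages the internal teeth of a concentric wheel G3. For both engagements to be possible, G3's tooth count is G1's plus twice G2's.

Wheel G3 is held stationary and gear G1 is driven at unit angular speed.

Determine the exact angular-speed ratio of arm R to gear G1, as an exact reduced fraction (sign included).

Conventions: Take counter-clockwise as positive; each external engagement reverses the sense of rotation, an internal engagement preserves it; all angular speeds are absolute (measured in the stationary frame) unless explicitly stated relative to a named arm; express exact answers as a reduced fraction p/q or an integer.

13/48

class = planetary set [G3 = 13+2·11 = 35; Willis about the carrier]
ring teeth: 13 + 2·11 = 35
13(ω_sun−ω_arm) = −35(ω_ring−ω_arm),  ω_ring = 0, ω_sun = 1
13(1−ω_arm) = −35(0−ω_arm)  ⇒  48·ω_arm = 13  ⇒  ω_arm = 13/48
ω_out/ω_in = 13/48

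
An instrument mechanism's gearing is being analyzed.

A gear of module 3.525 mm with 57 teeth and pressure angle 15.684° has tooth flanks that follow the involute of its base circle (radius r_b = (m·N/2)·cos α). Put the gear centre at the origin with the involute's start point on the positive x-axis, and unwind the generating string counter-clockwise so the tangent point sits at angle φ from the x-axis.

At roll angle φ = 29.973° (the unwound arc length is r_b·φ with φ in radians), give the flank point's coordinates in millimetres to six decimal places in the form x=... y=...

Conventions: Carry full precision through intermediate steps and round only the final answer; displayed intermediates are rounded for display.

topology: single-mesh involute geometry — m = 3.525, N = 57
pitch radius r_p = m·N/2 = 3.525·57/2 = 100.462500
base radius r_b = r_p·cos α = 100.462500·cos 15.684° = 96.722007
roll angle φ = 29.973° = 0.52312754 rad
x = r_b·(cos φ + φ·sin φ) = 109.064816
y = r_b·(sin φ − φ·cos φ) = 4.490502

x=109.064816 y=4.490502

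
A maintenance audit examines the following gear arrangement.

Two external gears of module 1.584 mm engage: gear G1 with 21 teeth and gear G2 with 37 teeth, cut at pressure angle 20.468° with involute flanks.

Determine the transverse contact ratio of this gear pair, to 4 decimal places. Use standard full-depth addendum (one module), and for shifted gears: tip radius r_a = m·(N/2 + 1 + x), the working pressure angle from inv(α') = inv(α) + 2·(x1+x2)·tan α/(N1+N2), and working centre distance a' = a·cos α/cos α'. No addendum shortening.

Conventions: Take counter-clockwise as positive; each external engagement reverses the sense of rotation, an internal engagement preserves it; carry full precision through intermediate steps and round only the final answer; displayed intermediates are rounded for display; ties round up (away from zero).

class = single-mesh tooth geometry [involute pair 21T × 37T, m = 1.584]
base radii: r_b1 = 15.581983, r_b2 = 27.453969
tip radii: r_a1 = 18.216000, r_a2 = 30.888000
no profile shift: α' = α, a' = a
action lengths: √(r_a1²−r_b1²) = 9.435278, √(r_a2²−r_b2²) = 14.154438
base pitch p_b = π·m·cos α = 4.662118
CR = (9.435278 + 14.154438 − 45.936000·sin 20.46800°)/4.662118 = 1.614421
contact ratio ≈ 1.6144

1.6144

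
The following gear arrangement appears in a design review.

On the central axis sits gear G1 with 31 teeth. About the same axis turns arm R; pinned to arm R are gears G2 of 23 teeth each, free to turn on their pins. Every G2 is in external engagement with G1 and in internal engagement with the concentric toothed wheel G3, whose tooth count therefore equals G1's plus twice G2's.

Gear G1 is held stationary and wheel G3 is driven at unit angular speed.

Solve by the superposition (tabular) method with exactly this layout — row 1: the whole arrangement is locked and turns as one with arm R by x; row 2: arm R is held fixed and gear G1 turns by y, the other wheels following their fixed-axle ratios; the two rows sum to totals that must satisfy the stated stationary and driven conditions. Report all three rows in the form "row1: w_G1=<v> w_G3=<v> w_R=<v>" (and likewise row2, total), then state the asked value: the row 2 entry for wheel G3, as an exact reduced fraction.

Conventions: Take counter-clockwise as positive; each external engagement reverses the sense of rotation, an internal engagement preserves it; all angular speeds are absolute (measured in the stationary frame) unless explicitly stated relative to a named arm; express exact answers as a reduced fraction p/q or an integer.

topology: planetary set — G1 31T / G2 23T / G3 77T, arm = carrier (Willis)
superposition row 1 [locked train]: every member turns x
superposition row 2 [arm held]: sun y, ring −(31/77)·y, arm 0
boundary: total ω_sun = x + y = 0 and total ω_ring = x − (31/77)·y = 1  ⇒  y = -77/108, x = 77/108
row 2 ring = −(31/77)·(-77/108) = 31/108
totals (row 1 + row 2): sun 77/108 + (-77/108) = 0, ring 77/108 + 31/108 = 1, arm 77/108 + 0 = 77/108
asked cell (row2, ring) = 31/108

row1: w_G1=77/108 w_G3=77/108 w_R=77/108
row2: w_G1=-77/108 w_G3=31/108 w_R=0
total: w_G1=0 w_G3=1 w_R=77/108
asked value: 31/108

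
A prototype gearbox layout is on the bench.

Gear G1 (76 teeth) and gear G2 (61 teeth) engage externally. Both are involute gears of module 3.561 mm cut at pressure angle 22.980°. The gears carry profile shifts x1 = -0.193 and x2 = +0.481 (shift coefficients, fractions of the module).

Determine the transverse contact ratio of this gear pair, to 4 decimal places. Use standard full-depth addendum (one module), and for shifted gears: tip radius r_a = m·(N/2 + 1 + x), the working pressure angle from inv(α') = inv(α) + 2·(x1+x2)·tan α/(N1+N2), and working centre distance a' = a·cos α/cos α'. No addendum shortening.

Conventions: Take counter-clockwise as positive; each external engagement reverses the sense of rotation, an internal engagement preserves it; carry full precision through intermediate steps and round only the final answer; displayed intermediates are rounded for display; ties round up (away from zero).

1.6038

class = single-mesh tooth geometry [involute pair 76T × 61T, m = 3.561]
base radii: r_b1 = 124.579324, r_b2 = 99.991300
tip radii: r_a1 = 138.191727, r_a2 = 113.884341
inv(α') = inv(22.980°) + 2·(-0.193+0.481)·tan α/(76+61) = 0.02476918  ⇒  α' = 23.53303°
a' = a·cos α / cos α' = 243.9285·cos 22.980°/cos 23.53303° = 244.942485
action lengths: √(r_a1²−r_b1²) = 59.807569, √(r_a2²−r_b2²) = 54.510394
base pitch p_b = π·m·cos α = 10.299408
CR = (59.807569 + 54.510394 − 244.942485·sin 23.53303°)/10.299408 = 1.603770
contact ratio ≈ 1.6038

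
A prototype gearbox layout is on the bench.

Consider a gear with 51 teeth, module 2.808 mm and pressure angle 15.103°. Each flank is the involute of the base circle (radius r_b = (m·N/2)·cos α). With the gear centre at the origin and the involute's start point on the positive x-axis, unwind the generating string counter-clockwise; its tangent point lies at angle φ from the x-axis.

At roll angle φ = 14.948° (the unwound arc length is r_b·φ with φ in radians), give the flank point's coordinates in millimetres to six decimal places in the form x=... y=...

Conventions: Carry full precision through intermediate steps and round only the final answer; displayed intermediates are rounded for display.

recognized (one wheel, involute flank): single-mesh tooth geometry, m = 2.808, N = 51
pitch radius r_p = m·N/2 = 2.808·51/2 = 71.604000
base radius r_b = r_p·cos α = 71.604000·cos 15.103° = 69.130725
roll angle φ = 14.948° = 0.26089182 rad
x = r_b·(cos φ + φ·sin φ) = 71.443519
y = r_b·(sin φ − φ·cos φ) = 0.406417

x=71.443519 y=0.406417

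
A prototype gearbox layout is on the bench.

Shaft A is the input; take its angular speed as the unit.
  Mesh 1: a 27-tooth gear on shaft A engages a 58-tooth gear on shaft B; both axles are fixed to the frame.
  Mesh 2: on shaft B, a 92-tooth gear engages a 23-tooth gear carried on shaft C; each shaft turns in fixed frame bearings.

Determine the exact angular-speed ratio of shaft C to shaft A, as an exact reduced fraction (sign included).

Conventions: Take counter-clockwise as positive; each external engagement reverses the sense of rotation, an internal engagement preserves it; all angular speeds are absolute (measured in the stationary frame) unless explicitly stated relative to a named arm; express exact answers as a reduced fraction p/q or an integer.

class = fixed-axis compound train [2 meshes; 2 ratios multiply, 2 sense flips]
mesh 1 [27T→58T]: running ratio 27/58, sense −
mesh 2 [92T→23T]: running ratio 54/29, sense +
ω_out/ω_in = 54/29

54/29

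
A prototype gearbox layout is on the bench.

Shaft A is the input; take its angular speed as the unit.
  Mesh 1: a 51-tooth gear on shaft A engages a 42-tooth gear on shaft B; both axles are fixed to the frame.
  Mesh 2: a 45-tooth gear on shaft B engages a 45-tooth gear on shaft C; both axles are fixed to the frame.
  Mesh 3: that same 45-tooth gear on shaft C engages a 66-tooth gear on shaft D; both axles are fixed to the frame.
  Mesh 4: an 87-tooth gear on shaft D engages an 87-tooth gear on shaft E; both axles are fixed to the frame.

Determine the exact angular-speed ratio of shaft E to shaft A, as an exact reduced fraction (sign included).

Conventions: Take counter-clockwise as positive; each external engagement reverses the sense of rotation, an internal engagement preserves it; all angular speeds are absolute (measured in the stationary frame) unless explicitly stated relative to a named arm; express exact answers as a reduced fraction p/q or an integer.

255/308

class = fixed-axis compound train [4 meshes; 4 ratios multiply, 4 sense flips]
mesh 1 [51T→42T]: running ratio 17/14, sense −
mesh 2 [45T→45T]: running ratio 17/14, sense +
mesh 3 [45T→66T]: running ratio 255/308, sense −
mesh 4 [87T→87T]: running ratio 255/308, sense +
ω_out/ω_in = 255/308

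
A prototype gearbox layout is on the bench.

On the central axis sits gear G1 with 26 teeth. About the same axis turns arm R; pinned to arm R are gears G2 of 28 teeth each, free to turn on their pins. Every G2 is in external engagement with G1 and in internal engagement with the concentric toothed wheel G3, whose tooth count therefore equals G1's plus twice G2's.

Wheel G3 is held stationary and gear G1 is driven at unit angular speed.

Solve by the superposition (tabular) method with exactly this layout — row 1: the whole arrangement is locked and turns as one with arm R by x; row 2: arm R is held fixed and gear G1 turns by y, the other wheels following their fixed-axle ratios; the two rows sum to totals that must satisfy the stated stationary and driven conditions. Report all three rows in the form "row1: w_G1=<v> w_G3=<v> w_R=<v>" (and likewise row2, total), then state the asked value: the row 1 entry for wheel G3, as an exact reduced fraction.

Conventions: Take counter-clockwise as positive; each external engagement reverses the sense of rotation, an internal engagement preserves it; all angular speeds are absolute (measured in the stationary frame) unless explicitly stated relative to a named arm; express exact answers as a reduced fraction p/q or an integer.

row1: w_G1=13/54 w_G3=13/54 w_R=13/54
row2: w_G1=41/54 w_G3=-13/54 w_R=0
total: w_G1=1 w_G3=0 w_R=13/54
asked value: 13/54

topology: planetary set — G1 26T / G2 28T / G3 82T, arm = carrier (Willis)
row 1: whole set turns with the arm by x
row 2 (arm held, sun turns y): ω_ring = −(26/82)·y, ω_arm = 0
boundary: total ω_ring = x − (26/82)·y = 0 and total ω_sun = x + y = 1  ⇒  y = 41/54, x = 13/54
row 2 ring = −(26/82)·41/54 = -13/54
totals (row 1 + row 2): sun 13/54 + 41/54 = 1, ring 13/54 + (-13/54) = 0, arm 13/54 + 0 = 13/54
asked cell (row1, ring) = 13/54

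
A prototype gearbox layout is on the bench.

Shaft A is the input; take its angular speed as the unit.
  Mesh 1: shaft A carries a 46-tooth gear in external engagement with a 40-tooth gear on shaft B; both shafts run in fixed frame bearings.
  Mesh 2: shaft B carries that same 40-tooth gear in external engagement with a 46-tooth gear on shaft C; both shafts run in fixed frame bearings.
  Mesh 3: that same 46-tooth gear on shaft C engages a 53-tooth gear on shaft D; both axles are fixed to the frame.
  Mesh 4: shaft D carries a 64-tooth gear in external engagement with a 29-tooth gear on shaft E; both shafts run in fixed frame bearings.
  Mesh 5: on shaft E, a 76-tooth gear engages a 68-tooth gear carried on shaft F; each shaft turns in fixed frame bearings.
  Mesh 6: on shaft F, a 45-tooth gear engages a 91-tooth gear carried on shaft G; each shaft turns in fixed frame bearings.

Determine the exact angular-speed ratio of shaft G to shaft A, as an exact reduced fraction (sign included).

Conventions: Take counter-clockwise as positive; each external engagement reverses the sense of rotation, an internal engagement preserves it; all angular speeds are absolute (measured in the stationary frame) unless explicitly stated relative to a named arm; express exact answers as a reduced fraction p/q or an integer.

2517120/2377739

class = fixed-axis compound train [6 meshes; 6 ratios multiply, 6 sense flips]
mesh 1 [46T→40T]: running ratio 23/20, sense −
mesh 2 [40T→46T]: running ratio 1, sense +
mesh 3 [46T→53T]: running ratio 46/53, sense −
mesh 4 [64T→29T]: running ratio 2944/1537, sense +
mesh 5 [76T→68T]: running ratio 55936/26129, sense −
mesh 6 [45T→91T]: running ratio 2517120/2377739, sense +
ω_out/ω_in = 2517120/2377739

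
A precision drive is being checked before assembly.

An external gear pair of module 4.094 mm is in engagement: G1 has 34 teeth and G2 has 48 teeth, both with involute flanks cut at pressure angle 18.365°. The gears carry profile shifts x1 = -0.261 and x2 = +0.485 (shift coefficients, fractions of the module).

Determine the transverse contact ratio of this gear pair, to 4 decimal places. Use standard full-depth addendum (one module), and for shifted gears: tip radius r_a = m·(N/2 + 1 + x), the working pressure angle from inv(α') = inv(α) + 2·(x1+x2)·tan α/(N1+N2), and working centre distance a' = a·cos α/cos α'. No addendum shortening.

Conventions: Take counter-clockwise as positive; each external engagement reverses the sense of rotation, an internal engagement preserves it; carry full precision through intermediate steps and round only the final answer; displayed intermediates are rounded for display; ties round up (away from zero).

1.7465

recognized (one external pair, fixed centres): single-mesh tooth geometry, m = 4.094, N1 = 34, N2 = 48
base radii: r_b1 = 66.053280, r_b2 = 93.251690
tip radii: r_a1 = 72.623466, r_a2 = 104.335590
inv(α') = inv(18.365°) + 2·(-0.261+0.485)·tan α/(34+48) = 0.01326141  ⇒  α' = 19.26017°
a' = a·cos α / cos α' = 167.8540·cos 18.365°/cos 19.26017° = 168.749815
action lengths: √(r_a1²−r_b1²) = 30.184963, √(r_a2²−r_b2²) = 46.797839
base pitch p_b = π·m·cos α = 12.206618
CR = (30.184963 + 46.797839 − 168.749815·sin 19.26017°)/12.206618 = 1.746535
contact ratio ≈ 1.7465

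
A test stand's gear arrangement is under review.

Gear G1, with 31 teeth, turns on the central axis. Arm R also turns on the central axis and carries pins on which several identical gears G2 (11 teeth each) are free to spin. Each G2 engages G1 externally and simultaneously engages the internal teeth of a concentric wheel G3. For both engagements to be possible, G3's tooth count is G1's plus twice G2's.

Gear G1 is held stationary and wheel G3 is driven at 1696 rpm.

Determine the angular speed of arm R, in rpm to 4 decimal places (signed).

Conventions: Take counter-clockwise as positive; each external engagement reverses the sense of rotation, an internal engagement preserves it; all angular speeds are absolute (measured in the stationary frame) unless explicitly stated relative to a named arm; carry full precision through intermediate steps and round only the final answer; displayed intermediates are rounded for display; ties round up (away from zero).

+1070.0952 rpm

class = planetary set [G3 = 31+2·11 = 53; Willis about the carrier]
normalise by the input: solve with ω_ring = 1, then scale by 1696 rpm
ring teeth: 31 + 2·11 = 53
31(ω_sun−ω_arm) = −53(ω_ring−ω_arm),  ω_sun = 0, ω_ring = 1
31(0−ω_arm) = −53(1−ω_arm)  ⇒  84·ω_arm = 53  ⇒  ω_arm = 53/84
scale: ω_arm = 53/84 × 1696 rpm = +1070.0952 rpm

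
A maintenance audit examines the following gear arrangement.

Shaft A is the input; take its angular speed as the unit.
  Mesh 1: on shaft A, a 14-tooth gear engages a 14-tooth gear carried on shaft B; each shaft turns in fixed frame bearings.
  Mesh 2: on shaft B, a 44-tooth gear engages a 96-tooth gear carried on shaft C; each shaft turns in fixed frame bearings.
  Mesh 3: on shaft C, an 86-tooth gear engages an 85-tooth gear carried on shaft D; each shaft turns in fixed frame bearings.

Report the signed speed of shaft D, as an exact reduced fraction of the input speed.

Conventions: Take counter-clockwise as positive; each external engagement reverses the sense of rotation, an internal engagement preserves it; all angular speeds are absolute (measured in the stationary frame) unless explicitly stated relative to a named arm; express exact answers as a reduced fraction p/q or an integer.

3-mesh fixed-axis compound train (all bearings frame-fixed)
mesh 1 [14T→14T]: |ω|/ω_in = 1×14/14 = 1, sense flips to −
mesh 2 [44T→96T]: |ω|/ω_in = 1×44/96 = 11/24, sense flips to +
mesh 3 [86T→85T]: |ω|/ω_in = (11/24)×86/85 = 473/1020, sense flips to −
signed output speed (× input speed) = -473/1020

-473/1020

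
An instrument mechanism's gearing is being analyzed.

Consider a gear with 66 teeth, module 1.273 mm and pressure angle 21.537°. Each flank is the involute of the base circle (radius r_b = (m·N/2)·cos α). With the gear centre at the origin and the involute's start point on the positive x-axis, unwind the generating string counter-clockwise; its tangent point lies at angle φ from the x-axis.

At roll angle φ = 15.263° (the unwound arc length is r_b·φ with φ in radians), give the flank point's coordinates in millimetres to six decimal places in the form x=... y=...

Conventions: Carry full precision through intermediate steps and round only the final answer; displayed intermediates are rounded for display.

class = single-mesh tooth geometry [base-circle involute, m = 1.273, 66T]
pitch radius r_p = m·N/2 = 1.273·66/2 = 42.009000
base radius r_b = r_p·cos α = 42.009000·cos 21.537° = 39.075961
roll angle φ = 15.263° = 0.26638960 rad
x = r_b·(cos φ + φ·sin φ) = 40.437942
y = r_b·(sin φ − φ·cos φ) = 0.244487

x=40.437942 y=0.244487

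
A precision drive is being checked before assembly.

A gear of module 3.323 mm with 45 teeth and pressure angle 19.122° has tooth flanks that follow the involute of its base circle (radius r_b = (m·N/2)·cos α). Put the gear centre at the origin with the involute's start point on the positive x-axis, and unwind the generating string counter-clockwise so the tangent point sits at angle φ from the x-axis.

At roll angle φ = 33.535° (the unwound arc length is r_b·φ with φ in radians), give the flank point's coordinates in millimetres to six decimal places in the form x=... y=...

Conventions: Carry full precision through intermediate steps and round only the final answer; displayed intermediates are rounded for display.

x=81.725328 y=4.561608

class = single-mesh tooth geometry [base-circle involute, m = 3.323, 45T]
pitch radius r_p = m·N/2 = 3.323·45/2 = 74.767500
base radius r_b = r_p·cos α = 74.767500·cos 19.122° = 70.642069
roll angle φ = 33.535° = 0.58529616 rad
x = r_b·(cos φ + φ·sin φ) = 81.725328
y = r_b·(sin φ − φ·cos φ) = 4.561608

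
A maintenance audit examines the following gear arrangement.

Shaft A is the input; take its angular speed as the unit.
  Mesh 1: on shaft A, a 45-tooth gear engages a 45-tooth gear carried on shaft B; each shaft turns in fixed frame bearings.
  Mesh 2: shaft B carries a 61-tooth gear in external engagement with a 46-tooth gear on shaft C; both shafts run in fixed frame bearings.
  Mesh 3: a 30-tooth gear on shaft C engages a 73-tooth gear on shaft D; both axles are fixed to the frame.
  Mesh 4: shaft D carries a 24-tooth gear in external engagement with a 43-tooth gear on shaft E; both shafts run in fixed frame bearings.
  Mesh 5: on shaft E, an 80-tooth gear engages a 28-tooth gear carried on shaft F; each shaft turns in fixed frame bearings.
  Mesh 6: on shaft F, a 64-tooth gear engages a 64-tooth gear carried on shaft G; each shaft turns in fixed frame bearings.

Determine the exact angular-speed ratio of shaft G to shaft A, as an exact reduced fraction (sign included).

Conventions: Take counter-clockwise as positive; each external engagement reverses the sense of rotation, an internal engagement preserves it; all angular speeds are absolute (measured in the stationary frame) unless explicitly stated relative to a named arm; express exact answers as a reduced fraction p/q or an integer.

class = fixed-axis compound train [6 meshes; 6 ratios multiply, 6 sense flips]
mesh 1 [45T→45T]: running ratio 1, sense −
mesh 2 [61T→46T]: running ratio 61/46, sense +
mesh 3 [30T→73T]: running ratio 915/1679, sense −
mesh 4 [24T→43T]: running ratio 21960/72197, sense +
mesh 5 [80T→28T]: running ratio 439200/505379, sense −
mesh 6 [64T→64T]: running ratio 439200/505379, sense +
ω_out/ω_in = 439200/505379

439200/505379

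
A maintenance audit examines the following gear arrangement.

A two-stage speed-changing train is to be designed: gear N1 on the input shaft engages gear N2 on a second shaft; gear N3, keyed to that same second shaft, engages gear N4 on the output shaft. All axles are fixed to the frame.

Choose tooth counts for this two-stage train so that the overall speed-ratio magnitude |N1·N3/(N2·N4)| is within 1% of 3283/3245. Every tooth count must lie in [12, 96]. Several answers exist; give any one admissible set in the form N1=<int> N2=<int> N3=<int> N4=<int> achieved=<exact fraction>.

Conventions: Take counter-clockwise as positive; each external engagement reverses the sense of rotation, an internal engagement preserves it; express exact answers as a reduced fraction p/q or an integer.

N1=49 N2=55 N3=67 N4=59 achieved=3283/3245

topology: fixed-axis compound train — 2 stages, target 3283/3245
target = 3283/3245 in lowest terms: an exact hit needs N1·N3 = k·3283 and N2·N4 = k·3245 for one integer k, every count in [12, 96]; additionally prefer no 1:1 stage (N1 ≠ N2, N3 ≠ N4)
k = 1: N1·N3 = 3283 = 49·67, N2·N4 = 3245 = 55·59
achieved = 49·67/(55·59) = 3283/3245; |achieved − target| = 0 ≤ 3283/324500 ✓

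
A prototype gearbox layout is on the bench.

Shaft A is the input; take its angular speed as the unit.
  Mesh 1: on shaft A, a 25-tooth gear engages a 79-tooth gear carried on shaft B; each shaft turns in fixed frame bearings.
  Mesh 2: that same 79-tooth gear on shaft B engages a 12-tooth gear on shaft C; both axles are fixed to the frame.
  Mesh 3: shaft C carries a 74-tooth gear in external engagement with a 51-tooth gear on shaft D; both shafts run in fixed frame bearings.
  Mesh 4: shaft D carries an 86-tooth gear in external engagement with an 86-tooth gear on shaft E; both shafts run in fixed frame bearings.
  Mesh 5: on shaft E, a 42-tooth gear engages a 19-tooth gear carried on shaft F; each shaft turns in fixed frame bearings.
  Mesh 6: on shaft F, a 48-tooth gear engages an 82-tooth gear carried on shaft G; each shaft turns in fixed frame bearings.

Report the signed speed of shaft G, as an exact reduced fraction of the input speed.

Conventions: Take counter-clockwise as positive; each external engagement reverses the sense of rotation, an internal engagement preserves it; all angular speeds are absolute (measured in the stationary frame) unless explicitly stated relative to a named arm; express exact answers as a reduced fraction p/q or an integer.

51800/13243

6-mesh fixed-axis compound train (all bearings frame-fixed)
mesh 1 [25T→79T]: |ω|/ω_in = 1×25/79 = 25/79, sense flips to −
mesh 2 [79T→12T]: |ω|/ω_in = (25/79)×79/12 = 25/12, sense flips to +
mesh 3 [74T→51T]: |ω|/ω_in = (25/12)×74/51 = 925/306, sense flips to −
mesh 4 [86T→86T]: |ω|/ω_in = (925/306)×86/86 = 925/306, sense flips to +
mesh 5 [42T→19T]: |ω|/ω_in = (925/306)×42/19 = 6475/969, sense flips to −
mesh 6 [48T→82T]: |ω|/ω_in = (6475/969)×48/82 = 51800/13243, sense flips to +
signed output speed (× input speed) = 51800/13243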